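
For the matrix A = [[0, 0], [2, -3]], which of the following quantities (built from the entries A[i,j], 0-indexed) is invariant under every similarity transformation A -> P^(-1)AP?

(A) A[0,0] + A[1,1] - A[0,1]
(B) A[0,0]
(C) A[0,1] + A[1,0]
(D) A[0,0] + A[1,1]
D

A[0,0] + A[1,1] is the trace of A. By the cyclic property of the trace, tr(P^(-1)AP) = tr(APP^(-1)) = tr(A), so it is the same for every matrix similar to A.

The other combinations are not similarity invariants. For example, take P = [[1, 1], [1, 2]] (det P = 1), so P^(-1) = [[2, -1], [-1, 1]] and
B = P^(-1)AP = [[1, 4], [-1, -4]].
Evaluating each option on A and on B:
(A) A[0,0] + A[1,1] - A[0,1]: -3 for A, -7 for B -> changes
(B) A[0,0]: 0 for A, 1 for B -> changes
(C) A[0,1] + A[1,0]: 2 for A, 3 for B -> changes
(D) A[0,0] + A[1,1]: -3 for A, -3 for B -> unchanged

Only (D) A[0,0] + A[1,1] = -3 survives (and it does so for every P, not just this one), so it is the invariant.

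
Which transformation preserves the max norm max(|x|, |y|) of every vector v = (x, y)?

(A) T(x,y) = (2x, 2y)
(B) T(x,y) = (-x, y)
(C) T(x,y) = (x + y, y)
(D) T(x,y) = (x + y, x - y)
B

A transformation preserves a norm if ||T(v)|| = ||v|| for every v; a single vector where the norm changes rules an option out.

(A) T(x,y) = (2x, 2y): v = (1, 0) has norm max(|1|, |0|) = 1, but T(v) = (2, 0) has norm 2 -- not preserved.
(B) T(x,y) = (-x, y): preserves the norm -- it only permutes the coordinates and/or flips signs, which leaves max(|x|, |y|) unchanged.
(C) T(x,y) = (x + y, y): v = (1, 1) has norm max(|1|, |1|) = 1, but T(v) = (2, 1) has norm 2 -- not preserved.
(D) T(x,y) = (x + y, x - y): v = (1, 1) has norm max(|1|, |1|) = 1, but T(v) = (2, 0) has norm 2 -- not preserved.

Therefore the answer is (B).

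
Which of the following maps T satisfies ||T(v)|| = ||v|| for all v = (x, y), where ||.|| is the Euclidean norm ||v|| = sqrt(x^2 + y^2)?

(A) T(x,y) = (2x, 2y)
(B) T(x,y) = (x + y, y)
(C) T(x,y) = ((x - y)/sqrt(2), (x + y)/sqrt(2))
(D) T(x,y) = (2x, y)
C

A transformation preserves a norm if ||T(v)|| = ||v|| for every v; a single vector where the norm changes rules an option out.

(A) T(x,y) = (2x, 2y): v = (1, 0) has norm sqrt((1)^2 + (0)^2) = 1, but T(v) = (2, 0) has norm 2 -- not preserved.
(B) T(x,y) = (x + y, y): v = (0, 1) has norm sqrt((0)^2 + (1)^2) = 1, but T(v) = (1, 1) has norm sqrt(2) -- not preserved.
(C) T(x,y) = ((x - y)/sqrt(2), (x + y)/sqrt(2)): preserves the norm -- it is an orthogonal map (a rotation/reflection), and (sqrt(2)(x - y)/2)^2 + (sqrt(2)(x + y)/2)^2 simplifies to x^2 + y^2.
(D) T(x,y) = (2x, y): v = (1, 0) has norm sqrt((1)^2 + (0)^2) = 1, but T(v) = (2, 0) has norm 2 -- not preserved.

Therefore the answer is (C).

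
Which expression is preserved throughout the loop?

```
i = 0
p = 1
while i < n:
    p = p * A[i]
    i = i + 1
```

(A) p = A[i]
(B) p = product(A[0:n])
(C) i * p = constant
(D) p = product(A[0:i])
D

A loop invariant must hold before the first iteration and be re-established by every execution of the body.

(D) p = product(A[0:i]): Initially i = 0 and p = 1 = product of the empty slice A[0:0]. If p = product(A[0:i]) holds at the top of an iteration, the body sets p to product(A[0:i]) * A[i] = product(A[0:i+1]) and then i to i+1, so the property is restored. At exit i = n, giving p = product(A[0:n]).

The other options fail:
(A) p = A[i]: after the first iteration p = A[0] but i = 1; in general p is a product of several elements, not a single one.
(B) p = product(A[0:n]): false before the loop (p = 1, not the full product) -- it only becomes true at exit.
(C) i * p = constant: initially i * p = 0, but after one iteration it is 1 * A[0], which is nonzero in general.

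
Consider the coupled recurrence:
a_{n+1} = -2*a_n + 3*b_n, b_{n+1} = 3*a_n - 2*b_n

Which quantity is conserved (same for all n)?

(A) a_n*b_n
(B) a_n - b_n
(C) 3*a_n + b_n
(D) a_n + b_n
D

Replace a_n by a_{n+1} = -2*a_n + 3*b_n and b_n by b_{n+1} = 3*a_n - 2*b_n in each option and simplify:
(A) a_n*b_n  ->  (-2*a_n + 3*b_n)*(3*a_n - 2*b_n) = -6*a_n^2 + 13*a_n*b_n - 6*b_n^2   [not conserved]
(B) a_n - b_n  ->  (-2*a_n + 3*b_n) - (3*a_n - 2*b_n) = -5*a_n + 5*b_n   [not conserved]
(C) 3*a_n + b_n  ->  3*(-2*a_n + 3*b_n) + (3*a_n - 2*b_n) = -3*a_n + 7*b_n   [not conserved]
(D) a_n + b_n  ->  (-2*a_n + 3*b_n) + (3*a_n - 2*b_n) = a_n + b_n   [conserved]

Only (D) a_n + b_n returns to itself after one step, so it is the conserved quantity.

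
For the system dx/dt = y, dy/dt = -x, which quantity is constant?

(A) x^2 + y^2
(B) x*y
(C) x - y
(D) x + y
A

A first integral I satisfies dI/dt = 0 along every solution. Differentiate each option and use the equation of motion:
(A) d/dt[x^2 + y^2] = 2x*dx/dt + 2y*dy/dt = 2x*y + 2y*(-x) = 0
(B) d/dt[x*y] = (dx/dt)y + x(dy/dt) = y^2 - x^2, not identically 0
(C) d/dt[x - y] = y - (-x) = x + y, not identically 0
(D) d/dt[x + y] = y + (-x) = y - x, not identically 0

Only (A) has zero time-derivative. So x^2 + y^2 (the squared radius; trajectories are circles) is the conserved quantity.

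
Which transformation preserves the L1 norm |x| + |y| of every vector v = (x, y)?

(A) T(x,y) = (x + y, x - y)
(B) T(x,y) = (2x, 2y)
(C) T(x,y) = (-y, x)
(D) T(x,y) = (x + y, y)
C

A transformation preserves a norm if ||T(v)|| = ||v|| for every v; a single vector where the norm changes rules an option out.

(A) T(x,y) = (x + y, x - y): v = (1, 0) has norm |1| + |0| = 1, but T(v) = (1, 1) has norm 2 -- not preserved.
(B) T(x,y) = (2x, 2y): v = (1, 0) has norm |1| + |0| = 1, but T(v) = (2, 0) has norm 2 -- not preserved.
(C) T(x,y) = (-y, x): preserves the norm -- it only permutes the coordinates and/or flips signs, which leaves |x| + |y| unchanged.
(D) T(x,y) = (x + y, y): v = (0, 1) has norm |0| + |1| = 1, but T(v) = (1, 1) has norm 2 -- not preserved.

Therefore the answer is (C).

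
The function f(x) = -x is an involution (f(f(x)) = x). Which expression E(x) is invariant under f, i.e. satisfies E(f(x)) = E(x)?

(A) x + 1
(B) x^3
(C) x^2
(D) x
C

Replace x by f(x) = -x in each option and simplify. As a quick numerical cross-check, also compare E(3) with E(f(3)) = E(-3).

(A) x + 1  ->  (-x) + 1 = 1 - x; check: E(3) = 4 but E(-3) = -2.   [not invariant]
(B) x^3  ->  (-x)^3 = -x^3; check: E(3) = 27 but E(-3) = -27.   [not invariant]
(C) x^2  ->  (-x)^2, which simplifies back to x^2; check: E(3) = 9, E(-3) = 9.   [invariant]
(D) x  ->  (-x) = -x; check: E(3) = 3 but E(-3) = -3.   [not invariant]

Only (C) is unchanged. E is symmetric under swapping x with f(x) = -x, which is exactly what an involution does.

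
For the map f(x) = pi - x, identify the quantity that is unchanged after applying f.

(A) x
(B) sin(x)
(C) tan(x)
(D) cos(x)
B

For f(x) = pi - x:
sin(pi - x) = sin(x), so sine is invariant under this transformation.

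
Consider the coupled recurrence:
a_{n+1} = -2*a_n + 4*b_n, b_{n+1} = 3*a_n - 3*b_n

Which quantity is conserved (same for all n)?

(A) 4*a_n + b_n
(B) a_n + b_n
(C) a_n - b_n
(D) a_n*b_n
B

Replace a_n by a_{n+1} = -2*a_n + 4*b_n and b_n by b_{n+1} = 3*a_n - 3*b_n in each option and simplify:
(A) 4*a_n + b_n  ->  4*(-2*a_n + 4*b_n) + (3*a_n - 3*b_n) = -5*a_n + 13*b_n   [not conserved]
(B) a_n + b_n  ->  (-2*a_n + 4*b_n) + (3*a_n - 3*b_n) = a_n + b_n   [conserved]
(C) a_n - b_n  ->  (-2*a_n + 4*b_n) - (3*a_n - 3*b_n) = -5*a_n + 7*b_n   [not conserved]
(D) a_n*b_n  ->  (-2*a_n + 4*b_n)*(3*a_n - 3*b_n) = -6*a_n^2 + 18*a_n*b_n - 12*b_n^2   [not conserved]

Only (B) a_n + b_n returns to itself after one step, so it is the conserved quantity.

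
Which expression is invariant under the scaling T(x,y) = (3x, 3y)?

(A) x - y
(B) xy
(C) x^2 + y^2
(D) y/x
D

Under the uniform scaling T(x,y) = (3x, 3y):
Substitute the transformed coordinates into each option and compare with the original:
(A) x - y  ->  (3x) - (3y) = 3x - 3y   [differs from x - y: not invariant]
(B) xy  ->  (3x)(3y) = 9xy   [differs from xy: not invariant]
(C) x^2 + y^2  ->  (3x)^2 + (3y)^2 = 9x^2 + 9y^2   [differs from x^2 + y^2: not invariant]
(D) y/x  ->  (3y)/(3x) = y/x   [equals y/x: invariant]

Only option (D), y/x, is unchanged by the transformation.
The common factor 3 cancels in a ratio of coordinates, while sums, products and sums of squares pick up factors of 3 or 9.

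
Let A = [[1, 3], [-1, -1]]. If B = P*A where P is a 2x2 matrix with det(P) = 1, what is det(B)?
2

By the multiplicative property of determinants, det(B) = det(P*A) = det(P) * det(A) = det(A),
so the determinant is invariant under multiplication by any determinant-1 matrix; we just need det(A).

det(A) = (1)(-1) - (3)(-1) = -1 - (-3) = 2

Therefore det(B) = 1 * 2 = 2.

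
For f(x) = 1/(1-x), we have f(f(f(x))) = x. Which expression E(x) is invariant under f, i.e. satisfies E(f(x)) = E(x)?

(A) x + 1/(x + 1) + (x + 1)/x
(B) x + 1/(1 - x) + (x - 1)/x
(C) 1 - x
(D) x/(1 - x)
B

Replace x by f(x) = 1/(1 - x) in each option and simplify. As a quick numerical cross-check, also compare E(3) with E(f(3)) = E(-1/2).

(A) x + 1/(x + 1) + (x + 1)/x  ->  (1/(1 - x)) + 1/((1/(1 - x)) + 1) + ((1/(1 - x)) + 1)/(1/(1 - x)) = (-x^3 + 6x^2 - 11x + 7)/(x^2 - 3x + 2); check: E(3) = 55/12 but E(-1/2) = 1/2.   [not invariant]
(B) x + 1/(1 - x) + (x - 1)/x  ->  (1/(1 - x)) + 1/(1 - (1/(1 - x))) + ((1/(1 - x)) - 1)/(1/(1 - x)), which simplifies back to x + 1/(1 - x) + (x - 1)/x; check: E(3) = 19/6, E(-1/2) = 19/6.   [invariant]
(C) 1 - x  ->  1 - (1/(1 - x)) = x/(x - 1); check: E(3) = -2 but E(-1/2) = 3/2.   [not invariant]
(D) x/(1 - x)  ->  (1/(1 - x))/(1 - (1/(1 - x))) = -1/x; check: E(3) = -3/2 but E(-1/2) = -1/3.   [not invariant]

Only (B) is unchanged. Indeed f(f(x)) = 1/(1 - 1/(1-x)) = (1-x)/(-x) = (x-1)/x, so E(x) = x + f(x) + f(f(x)) is the sum over the whole 3-cycle; applying f just permutes the three terms cyclically (x -> f(x) -> f(f(x)) -> x), leaving the sum unchanged.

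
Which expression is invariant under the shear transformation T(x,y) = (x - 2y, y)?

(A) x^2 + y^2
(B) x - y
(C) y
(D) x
C

Under the shear T(x,y) = (x - 2y, y):
Substitute the transformed coordinates into each option and compare with the original:
(A) x^2 + y^2  ->  (x - 2y)^2 + (y)^2 = x^2 - 4xy + 5y^2   [differs from x^2 + y^2: not invariant]
(B) x - y  ->  (x - 2y) - (y) = x - 3y   [differs from x - y: not invariant]
(C) y  ->  (y) = y   [equals y: invariant]
(D) x  ->  (x - 2y) = x - 2y   [differs from x: not invariant]

Only option (C), y, is unchanged by the transformation.
A horizontal shear moves points parallel to the x-axis, so the y-coordinate (and any function of y alone) is unchanged.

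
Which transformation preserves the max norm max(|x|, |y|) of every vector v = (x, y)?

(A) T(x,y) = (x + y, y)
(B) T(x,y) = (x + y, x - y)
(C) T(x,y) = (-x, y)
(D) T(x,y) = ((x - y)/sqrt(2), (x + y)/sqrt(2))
C

A transformation preserves a norm if ||T(v)|| = ||v|| for every v; a single vector where the norm changes rules an option out.

(A) T(x,y) = (x + y, y): v = (1, 1) has norm max(|1|, |1|) = 1, but T(v) = (2, 1) has norm 2 -- not preserved.
(B) T(x,y) = (x + y, x - y): v = (1, 1) has norm max(|1|, |1|) = 1, but T(v) = (2, 0) has norm 2 -- not preserved.
(C) T(x,y) = (-x, y): preserves the norm -- it only permutes the coordinates and/or flips signs, which leaves max(|x|, |y|) unchanged.
(D) T(x,y) = ((x - y)/sqrt(2), (x + y)/sqrt(2)): v = (1, 0) has norm max(|1|, |0|) = 1, but T(v) = (sqrt(2)/2, sqrt(2)/2) has norm sqrt(2)/2 -- not preserved.

Therefore the answer is (C).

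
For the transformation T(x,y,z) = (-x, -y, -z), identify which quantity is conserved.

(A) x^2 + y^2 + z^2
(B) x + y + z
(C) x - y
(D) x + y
A

Apply T(x,y,z) = (-x, -y, -z) to each option, i.e. replace (x, y, z) by the transformed coordinates.
Substitute the transformed coordinates into each option and compare with the original:
(A) x^2 + y^2 + z^2  ->  (-x)^2 + (-y)^2 + (-z)^2 = x^2 + y^2 + z^2   [equals x^2 + y^2 + z^2: invariant]
(B) x + y + z  ->  (-x) + (-y) + (-z) = -x - y - z   [differs from x + y + z: not invariant]
(C) x - y  ->  (-x) - (-y) = -x + y   [differs from x - y: not invariant]
(D) x + y  ->  (-x) + (-y) = -x - y   [differs from x + y: not invariant]

Only option (A), x^2 + y^2 + z^2, is unchanged by the transformation.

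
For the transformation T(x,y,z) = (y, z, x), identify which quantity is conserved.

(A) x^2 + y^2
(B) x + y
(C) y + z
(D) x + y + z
D

Apply T(x,y,z) = (y, z, x) to each option, i.e. replace (x, y, z) by the transformed coordinates.
Substitute the transformed coordinates into each option and compare with the original:
(A) x^2 + y^2  ->  (y)^2 + (z)^2 = y^2 + z^2   [differs from x^2 + y^2: not invariant]
(B) x + y  ->  (y) + (z) = y + z   [differs from x + y: not invariant]
(C) y + z  ->  (z) + (x) = x + z   [differs from y + z: not invariant]
(D) x + y + z  ->  (y) + (z) + (x) = x + y + z   [equals x + y + z: invariant]

Only option (D), x + y + z, is unchanged by the transformation.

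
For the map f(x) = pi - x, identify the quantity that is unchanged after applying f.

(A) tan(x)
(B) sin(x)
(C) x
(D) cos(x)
B

For f(x) = pi - x:
sin(pi - x) = sin(x), so sine is invariant under this transformation.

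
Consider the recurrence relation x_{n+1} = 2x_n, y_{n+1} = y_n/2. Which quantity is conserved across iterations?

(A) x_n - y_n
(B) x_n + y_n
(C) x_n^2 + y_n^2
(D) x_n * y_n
D

For the recurrence x_{n+1} = 2x_n, y_{n+1} = y_n/2:

x_{n+1} * y_{n+1} = (2x_n) * (y_n/2) = x_n * y_n
The product is conserved.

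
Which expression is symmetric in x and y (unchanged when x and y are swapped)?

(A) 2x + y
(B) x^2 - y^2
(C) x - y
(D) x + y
D

A symmetric expression is unchanged when the variables are permuted; here the transformation to test is the swap (x, y) -> (y, x).
Substitute the transformed coordinates into each option and compare with the original:
(A) 2x + y  ->  2(y) + (x) = x + 2y   [differs from 2x + y: not invariant]
(B) x^2 - y^2  ->  (y)^2 - (x)^2 = -x^2 + y^2   [differs from x^2 - y^2: not invariant]
(C) x - y  ->  (y) - (x) = -x + y   [differs from x - y: not invariant]
(D) x + y  ->  (y) + (x) = x + y   [equals x + y: invariant]

Only option (D), x + y, is unchanged by the transformation.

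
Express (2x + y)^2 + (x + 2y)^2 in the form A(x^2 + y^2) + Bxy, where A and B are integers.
5(x^2 + y^2) + 8xy

Expanding: (2x + y)^2 = 4x^2 + 4xy + y^2
(x + 2y)^2 = x^2 + 4xy + 4y^2
Sum = (4+1)(x^2+y^2) + 8xy = 5(x^2 + y^2) + 8xy
This is symmetric in x and y.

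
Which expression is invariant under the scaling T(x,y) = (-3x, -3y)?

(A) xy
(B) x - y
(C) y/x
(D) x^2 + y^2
C

Under the uniform scaling T(x,y) = (-3x, -3y):
Substitute the transformed coordinates into each option and compare with the original:
(A) xy  ->  (-3x)(-3y) = 9xy   [differs from xy: not invariant]
(B) x - y  ->  (-3x) - (-3y) = -3x + 3y   [differs from x - y: not invariant]
(C) y/x  ->  (-3y)/(-3x) = y/x   [equals y/x: invariant]
(D) x^2 + y^2  ->  (-3x)^2 + (-3y)^2 = 9x^2 + 9y^2   [differs from x^2 + y^2: not invariant]

Only option (C), y/x, is unchanged by the transformation.
The common factor -3 cancels in a ratio of coordinates, while sums, products and sums of squares pick up factors of -3 or 9.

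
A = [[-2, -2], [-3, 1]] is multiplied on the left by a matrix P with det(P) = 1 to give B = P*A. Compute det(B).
-8

By the multiplicative property of determinants, det(B) = det(P*A) = det(P) * det(A) = det(A),
so the determinant is invariant under multiplication by any determinant-1 matrix; we just need det(A).

det(A) = (-2)(1) - (-2)(-3) = -2 - 6 = -8

Therefore det(B) = 1 * (-8) = -8.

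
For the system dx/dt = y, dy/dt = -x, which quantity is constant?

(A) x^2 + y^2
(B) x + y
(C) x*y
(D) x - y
A

A first integral I satisfies dI/dt = 0 along every solution. Differentiate each option and use the equation of motion:
(A) d/dt[x^2 + y^2] = 2x*dx/dt + 2y*dy/dt = 2x*y + 2y*(-x) = 0
(B) d/dt[x + y] = y + (-x) = y - x, not identically 0
(C) d/dt[x*y] = (dx/dt)y + x(dy/dt) = y^2 - x^2, not identically 0
(D) d/dt[x - y] = y - (-x) = x + y, not identically 0

Only (A) has zero time-derivative. So x^2 + y^2 (the squared radius; trajectories are circles) is the conserved quantity.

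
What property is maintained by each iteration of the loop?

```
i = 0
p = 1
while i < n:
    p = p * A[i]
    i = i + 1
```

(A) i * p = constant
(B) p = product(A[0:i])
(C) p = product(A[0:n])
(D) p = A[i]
B

A loop invariant must hold before the first iteration and be re-established by every execution of the body.

(B) p = product(A[0:i]): Initially i = 0 and p = 1 = product of the empty slice A[0:0]. If p = product(A[0:i]) holds at the top of an iteration, the body sets p to product(A[0:i]) * A[i] = product(A[0:i+1]) and then i to i+1, so the property is restored. At exit i = n, giving p = product(A[0:n]).

The other options fail:
(A) i * p = constant: initially i * p = 0, but after one iteration it is 1 * A[0], which is nonzero in general.
(C) p = product(A[0:n]): false before the loop (p = 1, not the full product) -- it only becomes true at exit.
(D) p = A[i]: after the first iteration p = A[0] but i = 1; in general p is a product of several elements, not a single one.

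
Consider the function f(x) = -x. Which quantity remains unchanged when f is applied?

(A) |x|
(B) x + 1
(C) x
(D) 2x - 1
A

For f(x) = -x:
Applying f replaces x by -x. Since |-x| = |x|, the absolute value is unchanged by f, whereas x -> -x, 2x - 1 -> -2x - 1 and x + 1 -> -x + 1 all change.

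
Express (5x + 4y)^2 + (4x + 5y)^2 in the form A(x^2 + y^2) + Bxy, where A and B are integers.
41(x^2 + y^2) + 80xy

Expanding: (5x + 4y)^2 = 25x^2 + 40xy + 16y^2
(4x + 5y)^2 = 16x^2 + 40xy + 25y^2
Sum = (25+16)(x^2+y^2) + 80xy = 41(x^2 + y^2) + 80xy
This is symmetric in x and y.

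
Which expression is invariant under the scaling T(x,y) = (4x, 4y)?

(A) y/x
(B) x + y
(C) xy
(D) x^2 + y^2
A

Under the uniform scaling T(x,y) = (4x, 4y):
Substitute the transformed coordinates into each option and compare with the original:
(A) y/x  ->  (4y)/(4x) = y/x   [equals y/x: invariant]
(B) x + y  ->  (4x) + (4y) = 4x + 4y   [differs from x + y: not invariant]
(C) xy  ->  (4x)(4y) = 16xy   [differs from xy: not invariant]
(D) x^2 + y^2  ->  (4x)^2 + (4y)^2 = 16x^2 + 16y^2   [differs from x^2 + y^2: not invariant]

Only option (A), y/x, is unchanged by the transformation.
The common factor 4 cancels in a ratio of coordinates, while sums, products and sums of squares pick up factors of 4 or 16.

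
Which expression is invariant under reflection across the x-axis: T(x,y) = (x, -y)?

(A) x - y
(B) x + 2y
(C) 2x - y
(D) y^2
D

The map is reflection across the x-axis: T(x,y) = (x, -y).
Substitute the transformed coordinates into each option and compare with the original:
(A) x - y  ->  (x) - (-y) = x + y   [differs from x - y: not invariant]
(B) x + 2y  ->  (x) + 2(-y) = x - 2y   [differs from x + 2y: not invariant]
(C) 2x - y  ->  2(x) - (-y) = 2x + y   [differs from 2x - y: not invariant]
(D) y^2  ->  (-y)^2 = y^2   [equals y^2: invariant]

Only option (D), y^2, is unchanged by the transformation.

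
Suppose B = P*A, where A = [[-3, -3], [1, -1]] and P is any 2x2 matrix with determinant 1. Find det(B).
6

By the multiplicative property of determinants, det(B) = det(P*A) = det(P) * det(A) = det(A),
so the determinant is invariant under multiplication by any determinant-1 matrix; we just need det(A).

det(A) = (-3)(-1) - (-3)(1) = 3 - (-3) = 6

Therefore det(B) = 1 * 6 = 6.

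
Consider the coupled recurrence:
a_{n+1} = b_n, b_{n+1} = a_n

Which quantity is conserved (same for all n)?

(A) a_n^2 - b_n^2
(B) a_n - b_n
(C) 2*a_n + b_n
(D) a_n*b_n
D

Replace a_n by a_{n+1} = b_n and b_n by b_{n+1} = a_n in each option and simplify:
(A) a_n^2 - b_n^2  ->  (b_n)^2 - (a_n)^2 = -a_n^2 + b_n^2   [not conserved]
(B) a_n - b_n  ->  (b_n) - (a_n) = -a_n + b_n   [not conserved]
(C) 2*a_n + b_n  ->  2*(b_n) + (a_n) = a_n + 2*b_n   [not conserved]
(D) a_n*b_n  ->  (b_n)*(a_n) = a_n*b_n   [conserved]

Only (D) a_n*b_n returns to itself after one step, so it is the conserved quantity.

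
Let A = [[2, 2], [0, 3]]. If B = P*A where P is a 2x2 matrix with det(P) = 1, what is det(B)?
6

By the multiplicative property of determinants, det(B) = det(P*A) = det(P) * det(A) = det(A),
so the determinant is invariant under multiplication by any determinant-1 matrix; we just need det(A).

det(A) = (2)(3) - (2)(0) = 6 - 0 = 6

Therefore det(B) = 1 * 6 = 6.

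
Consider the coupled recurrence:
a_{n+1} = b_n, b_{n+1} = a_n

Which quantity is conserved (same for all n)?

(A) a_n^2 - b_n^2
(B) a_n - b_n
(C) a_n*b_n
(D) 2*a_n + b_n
C

Replace a_n by a_{n+1} = b_n and b_n by b_{n+1} = a_n in each option and simplify:
(A) a_n^2 - b_n^2  ->  (b_n)^2 - (a_n)^2 = -a_n^2 + b_n^2   [not conserved]
(B) a_n - b_n  ->  (b_n) - (a_n) = -a_n + b_n   [not conserved]
(C) a_n*b_n  ->  (b_n)*(a_n) = a_n*b_n   [conserved]
(D) 2*a_n + b_n  ->  2*(b_n) + (a_n) = a_n + 2*b_n   [not conserved]

Only (C) a_n*b_n returns to itself after one step, so it is the conserved quantity.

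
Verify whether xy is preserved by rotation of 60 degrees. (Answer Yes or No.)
No

Applying rotation by 60 degrees: x' = x*cos(60 degrees) - y*sin(60 degrees) = x/2 - sqrt(3)y/2, y' = x*sin(60 degrees) + y*cos(60 degrees) = sqrt(3)x/2 + y/2

Substituting into xy:
(x/2 - sqrt(3)y/2)(sqrt(3)x/2 + y/2)
= sqrt(3)x^2/4 - xy/2 - sqrt(3)y^2/4

This differs from the original expression xy, so it is NOT invariant.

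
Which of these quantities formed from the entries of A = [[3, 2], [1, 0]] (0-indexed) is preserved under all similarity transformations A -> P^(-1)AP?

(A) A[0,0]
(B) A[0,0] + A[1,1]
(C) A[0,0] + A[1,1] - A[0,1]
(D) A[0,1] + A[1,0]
B

A[0,0] + A[1,1] is the trace of A. By the cyclic property of the trace, tr(P^(-1)AP) = tr(APP^(-1)) = tr(A), so it is the same for every matrix similar to A.

The other combinations are not similarity invariants. For example, take P = [[2, 1], [1, 1]] (det P = 1), so P^(-1) = [[1, -1], [-1, 2]] and
B = P^(-1)AP = [[6, 4], [-4, -3]].
Evaluating each option on A and on B:
(A) A[0,0]: 3 for A, 6 for B -> changes
(B) A[0,0] + A[1,1]: 3 for A, 3 for B -> unchanged
(C) A[0,0] + A[1,1] - A[0,1]: 1 for A, -1 for B -> changes
(D) A[0,1] + A[1,0]: 3 for A, 0 for B -> changes

Only (B) A[0,0] + A[1,1] = 3 survives (and it does so for every P, not just this one), so it is the invariant.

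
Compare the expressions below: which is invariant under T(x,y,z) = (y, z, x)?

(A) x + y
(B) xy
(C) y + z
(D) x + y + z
D

Apply T(x,y,z) = (y, z, x) to each option, i.e. replace (x, y, z) by the transformed coordinates.
Substitute the transformed coordinates into each option and compare with the original:
(A) x + y  ->  (y) + (z) = y + z   [differs from x + y: not invariant]
(B) xy  ->  (y)(z) = yz   [differs from xy: not invariant]
(C) y + z  ->  (z) + (x) = x + z   [differs from y + z: not invariant]
(D) x + y + z  ->  (y) + (z) + (x) = x + y + z   [equals x + y + z: invariant]

Only option (D), x + y + z, is unchanged by the transformation.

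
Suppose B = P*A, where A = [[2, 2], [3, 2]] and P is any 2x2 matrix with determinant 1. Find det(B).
-2

By the multiplicative property of determinants, det(B) = det(P*A) = det(P) * det(A) = det(A),
so the determinant is invariant under multiplication by any determinant-1 matrix; we just need det(A).

det(A) = (2)(2) - (2)(3) = 4 - 6 = -2

Therefore det(B) = 1 * (-2) = -2.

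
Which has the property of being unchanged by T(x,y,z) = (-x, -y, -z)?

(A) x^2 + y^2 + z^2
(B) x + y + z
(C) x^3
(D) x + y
A

Apply T(x,y,z) = (-x, -y, -z) to each option, i.e. replace (x, y, z) by the transformed coordinates.
Substitute the transformed coordinates into each option and compare with the original:
(A) x^2 + y^2 + z^2  ->  (-x)^2 + (-y)^2 + (-z)^2 = x^2 + y^2 + z^2   [equals x^2 + y^2 + z^2: invariant]
(B) x + y + z  ->  (-x) + (-y) + (-z) = -x - y - z   [differs from x + y + z: not invariant]
(C) x^3  ->  (-x)^3 = -x^3   [differs from x^3: not invariant]
(D) x + y  ->  (-x) + (-y) = -x - y   [differs from x + y: not invariant]

Only option (A), x^2 + y^2 + z^2, is unchanged by the transformation.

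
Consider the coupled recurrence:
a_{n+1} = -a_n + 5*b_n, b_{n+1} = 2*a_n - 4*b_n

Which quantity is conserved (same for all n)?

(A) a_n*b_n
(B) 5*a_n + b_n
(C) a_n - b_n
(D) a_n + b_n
D

Replace a_n by a_{n+1} = -a_n + 5*b_n and b_n by b_{n+1} = 2*a_n - 4*b_n in each option and simplify:
(A) a_n*b_n  ->  (-a_n + 5*b_n)*(2*a_n - 4*b_n) = -2*a_n^2 + 14*a_n*b_n - 20*b_n^2   [not conserved]
(B) 5*a_n + b_n  ->  5*(-a_n + 5*b_n) + (2*a_n - 4*b_n) = -3*a_n + 21*b_n   [not conserved]
(C) a_n - b_n  ->  (-a_n + 5*b_n) - (2*a_n - 4*b_n) = -3*a_n + 9*b_n   [not conserved]
(D) a_n + b_n  ->  (-a_n + 5*b_n) + (2*a_n - 4*b_n) = a_n + b_n   [conserved]

Only (D) a_n + b_n returns to itself after one step, so it is the conserved quantity.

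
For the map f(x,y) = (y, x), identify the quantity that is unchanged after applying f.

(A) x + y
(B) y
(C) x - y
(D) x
A

For f(x,y) = (y, x):
After applying f: x' = y, y' = x. So x' + y' = y + x = x + y.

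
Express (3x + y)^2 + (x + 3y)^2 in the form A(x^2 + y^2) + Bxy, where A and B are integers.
10(x^2 + y^2) + 12xy

Expanding: (3x + y)^2 = 9x^2 + 6xy + y^2
(x + 3y)^2 = x^2 + 6xy + 9y^2
Sum = (9+1)(x^2+y^2) + 12xy = 10(x^2 + y^2) + 12xy
This is symmetric in x and y.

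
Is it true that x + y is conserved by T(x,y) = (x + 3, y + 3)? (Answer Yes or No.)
No

Substitute T(x,y) = (x + 3, y + 3) into the expression and compare with the original.

Original: x + y
After applying T: (x + 3) + (y + 3) = x + y + 6

This differs from the original x + y (difference: 6), so the expression is NOT invariant.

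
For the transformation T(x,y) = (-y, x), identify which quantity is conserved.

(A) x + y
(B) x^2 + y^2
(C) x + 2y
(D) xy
B

An expression E(x,y) is invariant under T if E(T(x,y)) = E(x,y). Here T(x,y) = (-y, x).
Substitute the transformed coordinates into each option and compare with the original:
(A) x + y  ->  (-y) + (x) = x - y   [differs from x + y: not invariant]
(B) x^2 + y^2  ->  (-y)^2 + (x)^2 = x^2 + y^2   [equals x^2 + y^2: invariant]
(C) x + 2y  ->  (-y) + 2(x) = 2x - y   [differs from x + 2y: not invariant]
(D) xy  ->  (-y)(x) = -xy   [differs from xy: not invariant]

Only option (B), x^2 + y^2, is unchanged by the transformation.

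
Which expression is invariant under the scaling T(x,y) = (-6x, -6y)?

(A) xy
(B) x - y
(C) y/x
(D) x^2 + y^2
C

Under the uniform scaling T(x,y) = (-6x, -6y):
Substitute the transformed coordinates into each option and compare with the original:
(A) xy  ->  (-6x)(-6y) = 36xy   [differs from xy: not invariant]
(B) x - y  ->  (-6x) - (-6y) = -6x + 6y   [differs from x - y: not invariant]
(C) y/x  ->  (-6y)/(-6x) = y/x   [equals y/x: invariant]
(D) x^2 + y^2  ->  (-6x)^2 + (-6y)^2 = 36x^2 + 36y^2   [differs from x^2 + y^2: not invariant]

Only option (C), y/x, is unchanged by the transformation.
The common factor -6 cancels in a ratio of coordinates, while sums, products and sums of squares pick up factors of -6 or 36.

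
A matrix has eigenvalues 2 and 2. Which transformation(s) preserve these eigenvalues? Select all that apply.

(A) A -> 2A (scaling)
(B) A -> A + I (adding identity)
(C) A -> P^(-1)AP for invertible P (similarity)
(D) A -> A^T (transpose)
C and D

Eigenvalues are preserved by:
1. Similarity transformations: A -> P^(-1)AP (same characteristic polynomial)
2. Transpose: A^T has the same eigenvalues as A

Eigenvalues are NOT preserved by:
- Adding identity: eigenvalues become 2+1, 2+1
- Scaling: eigenvalues become 4, 4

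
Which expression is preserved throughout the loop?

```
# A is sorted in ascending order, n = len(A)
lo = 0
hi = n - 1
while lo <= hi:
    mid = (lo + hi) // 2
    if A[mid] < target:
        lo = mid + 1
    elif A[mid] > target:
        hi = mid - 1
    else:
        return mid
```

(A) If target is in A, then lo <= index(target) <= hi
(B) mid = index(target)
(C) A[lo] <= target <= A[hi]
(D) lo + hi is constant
A

A loop invariant must hold before the first iteration and be re-established by every execution of the body.

(A) If target is in A, then lo <= index(target) <= hi: Before the loop [lo, hi] = [0, n-1] covers every index. When A[mid] < target, sortedness puts target strictly to the right of mid, so setting lo = mid + 1 keeps index(target) in [lo, hi]; symmetrically for hi = mid - 1. Hence 'if target is in A then lo <= index(target) <= hi' holds after every iteration, and when lo > hi it proves target is absent.

The other options fail:
(B) mid = index(target): mid is just the current probe; it equals index(target) only on the iteration that returns.
(C) A[lo] <= target <= A[hi]: fails when target is not in A (e.g. target < A[0] already violates it before the loop), so it is not maintained in general.
(D) lo + hi is constant: each iteration moves exactly one of lo, hi, so lo + hi changes (e.g. 0 + (n-1) becomes (mid+1) + (n-1)).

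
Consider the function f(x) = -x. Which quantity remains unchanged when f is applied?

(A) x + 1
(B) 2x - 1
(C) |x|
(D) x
C

For f(x) = -x:
Applying f replaces x by -x. Since |-x| = |x|, the absolute value is unchanged by f, whereas x -> -x, 2x - 1 -> -2x - 1 and x + 1 -> -x + 1 all change.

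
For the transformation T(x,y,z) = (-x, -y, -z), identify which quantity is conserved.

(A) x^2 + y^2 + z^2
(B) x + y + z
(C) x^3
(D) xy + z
A

Apply T(x,y,z) = (-x, -y, -z) to each option, i.e. replace (x, y, z) by the transformed coordinates.
Substitute the transformed coordinates into each option and compare with the original:
(A) x^2 + y^2 + z^2  ->  (-x)^2 + (-y)^2 + (-z)^2 = x^2 + y^2 + z^2   [equals x^2 + y^2 + z^2: invariant]
(B) x + y + z  ->  (-x) + (-y) + (-z) = -x - y - z   [differs from x + y + z: not invariant]
(C) x^3  ->  (-x)^3 = -x^3   [differs from x^3: not invariant]
(D) xy + z  ->  (-x)(-y) + (-z) = xy - z   [differs from xy + z: not invariant]

Only option (A), x^2 + y^2 + z^2, is unchanged by the transformation.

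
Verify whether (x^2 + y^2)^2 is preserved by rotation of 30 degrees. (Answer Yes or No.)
Yes

Applying rotation by 30 degrees: x' = x*cos(30 degrees) - y*sin(30 degrees) = sqrt(3)x/2 - y/2, y' = x*sin(30 degrees) + y*cos(30 degrees) = x/2 + sqrt(3)y/2

Substituting into (x^2 + y^2)^2:
((sqrt(3)x/2 - y/2)^2 + (x/2 + sqrt(3)y/2)^2)^2
= x^4 + 2x^2y^2 + y^4 = (x^2 + y^2)^2

This equals the original expression (x^2 + y^2)^2, so it IS invariant.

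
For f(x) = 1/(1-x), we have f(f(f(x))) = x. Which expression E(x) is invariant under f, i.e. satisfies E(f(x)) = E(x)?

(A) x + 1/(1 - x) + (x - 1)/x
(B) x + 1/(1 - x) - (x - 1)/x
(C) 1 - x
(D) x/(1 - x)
A

Replace x by f(x) = 1/(1 - x) in each option and simplify. As a quick numerical cross-check, also compare E(3) with E(f(3)) = E(-1/2).

(A) x + 1/(1 - x) + (x - 1)/x  ->  (1/(1 - x)) + 1/(1 - (1/(1 - x))) + ((1/(1 - x)) - 1)/(1/(1 - x)), which simplifies back to x + 1/(1 - x) + (x - 1)/x; check: E(3) = 19/6, E(-1/2) = 19/6.   [invariant]
(B) x + 1/(1 - x) - (x - 1)/x  ->  (1/(1 - x)) + 1/(1 - (1/(1 - x))) - ((1/(1 - x)) - 1)/(1/(1 - x)) = (x^2(1 - x) - x + (x - 1)^2)/(x(x - 1)); check: E(3) = 11/6 but E(-1/2) = -17/6.   [not invariant]
(C) 1 - x  ->  1 - (1/(1 - x)) = x/(x - 1); check: E(3) = -2 but E(-1/2) = 3/2.   [not invariant]
(D) x/(1 - x)  ->  (1/(1 - x))/(1 - (1/(1 - x))) = -1/x; check: E(3) = -3/2 but E(-1/2) = -1/3.   [not invariant]

Only (A) is unchanged. Indeed f(f(x)) = 1/(1 - 1/(1-x)) = (1-x)/(-x) = (x-1)/x, so E(x) = x + f(x) + f(f(x)) is the sum over the whole 3-cycle; applying f just permutes the three terms cyclically (x -> f(x) -> f(f(x)) -> x), leaving the sum unchanged.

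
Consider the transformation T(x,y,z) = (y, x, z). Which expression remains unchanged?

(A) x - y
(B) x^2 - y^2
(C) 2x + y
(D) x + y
D

Apply T(x,y,z) = (y, x, z) to each option, i.e. replace (x, y, z) by the transformed coordinates.
Substitute the transformed coordinates into each option and compare with the original:
(A) x - y  ->  (y) - (x) = -x + y   [differs from x - y: not invariant]
(B) x^2 - y^2  ->  (y)^2 - (x)^2 = -x^2 + y^2   [differs from x^2 - y^2: not invariant]
(C) 2x + y  ->  2(y) + (x) = x + 2y   [differs from 2x + y: not invariant]
(D) x + y  ->  (y) + (x) = x + y   [equals x + y: invariant]

Only option (D), x + y, is unchanged by the transformation.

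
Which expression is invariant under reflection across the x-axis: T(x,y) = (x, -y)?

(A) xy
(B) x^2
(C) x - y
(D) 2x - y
B

The map is reflection across the x-axis: T(x,y) = (x, -y).
Substitute the transformed coordinates into each option and compare with the original:
(A) xy  ->  (x)(-y) = -xy   [differs from xy: not invariant]
(B) x^2  ->  (x)^2 = x^2   [equals x^2: invariant]
(C) x - y  ->  (x) - (-y) = x + y   [differs from x - y: not invariant]
(D) 2x - y  ->  2(x) - (-y) = 2x + y   [differs from 2x - y: not invariant]

Only option (B), x^2, is unchanged by the transformation.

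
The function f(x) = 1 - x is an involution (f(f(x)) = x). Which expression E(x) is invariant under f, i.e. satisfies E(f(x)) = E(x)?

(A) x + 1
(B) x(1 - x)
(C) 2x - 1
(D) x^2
B

Replace x by f(x) = 1 - x in each option and simplify. As a quick numerical cross-check, also compare E(4) with E(f(4)) = E(-3).

(A) x + 1  ->  (1 - x) + 1 = 2 - x; check: E(4) = 5 but E(-3) = -2.   [not invariant]
(B) x(1 - x)  ->  (1 - x)(1 - (1 - x)), which simplifies back to x(1 - x); check: E(4) = -12, E(-3) = -12.   [invariant]
(C) 2x - 1  ->  2(1 - x) - 1 = 1 - 2x; check: E(4) = 7 but E(-3) = -7.   [not invariant]
(D) x^2  ->  (1 - x)^2 = (x - 1)^2; check: E(4) = 16 but E(-3) = 9.   [not invariant]

Only (B) is unchanged. E is symmetric under swapping x with f(x) = 1 - x, which is exactly what an involution does.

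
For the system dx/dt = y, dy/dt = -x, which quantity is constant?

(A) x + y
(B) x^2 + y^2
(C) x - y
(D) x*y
B

A first integral I satisfies dI/dt = 0 along every solution. Differentiate each option and use the equation of motion:
(A) d/dt[x + y] = y + (-x) = y - x, not identically 0
(B) d/dt[x^2 + y^2] = 2x*dx/dt + 2y*dy/dt = 2x*y + 2y*(-x) = 0
(C) d/dt[x - y] = y - (-x) = x + y, not identically 0
(D) d/dt[x*y] = (dx/dt)y + x(dy/dt) = y^2 - x^2, not identically 0

Only (B) has zero time-derivative. So x^2 + y^2 (the squared radius; trajectories are circles) is the conserved quantity.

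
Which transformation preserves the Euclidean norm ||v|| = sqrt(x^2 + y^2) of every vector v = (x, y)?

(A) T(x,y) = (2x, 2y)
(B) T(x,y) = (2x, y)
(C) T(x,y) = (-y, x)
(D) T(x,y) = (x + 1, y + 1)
C

A transformation preserves a norm if ||T(v)|| = ||v|| for every v; a single vector where the norm changes rules an option out.

(A) T(x,y) = (2x, 2y): v = (1, 0) has norm sqrt((1)^2 + (0)^2) = 1, but T(v) = (2, 0) has norm 2 -- not preserved.
(B) T(x,y) = (2x, y): v = (1, 0) has norm sqrt((1)^2 + (0)^2) = 1, but T(v) = (2, 0) has norm 2 -- not preserved.
(C) T(x,y) = (-y, x): preserves the norm -- it is an orthogonal map (a rotation/reflection), and (-y)^2 + (x)^2 simplifies to x^2 + y^2.
(D) T(x,y) = (x + 1, y + 1): v = (1, 0) has norm sqrt((1)^2 + (0)^2) = 1, but T(v) = (2, 1) has norm sqrt(5) -- not preserved.

Therefore the answer is (C).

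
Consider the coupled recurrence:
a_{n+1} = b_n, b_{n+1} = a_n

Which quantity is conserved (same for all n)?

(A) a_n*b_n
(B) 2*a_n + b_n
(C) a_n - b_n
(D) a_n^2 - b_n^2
A

Replace a_n by a_{n+1} = b_n and b_n by b_{n+1} = a_n in each option and simplify:
(A) a_n*b_n  ->  (b_n)*(a_n) = a_n*b_n   [conserved]
(B) 2*a_n + b_n  ->  2*(b_n) + (a_n) = a_n + 2*b_n   [not conserved]
(C) a_n - b_n  ->  (b_n) - (a_n) = -a_n + b_n   [not conserved]
(D) a_n^2 - b_n^2  ->  (b_n)^2 - (a_n)^2 = -a_n^2 + b_n^2   [not conserved]

Only (A) a_n*b_n returns to itself after one step, so it is the conserved quantity.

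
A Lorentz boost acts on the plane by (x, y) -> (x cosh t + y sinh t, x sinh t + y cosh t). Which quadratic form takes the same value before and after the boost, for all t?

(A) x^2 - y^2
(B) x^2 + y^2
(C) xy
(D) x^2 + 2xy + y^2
A

Write x' = x cosh t + y sinh t, y' = x sinh t + y cosh t and substitute into each option:
(A) x^2 - y^2: (x cosh t + y sinh t)^2 - (x sinh t + y cosh t)^2 = x^2(cosh^2 t - sinh^2 t) + 2xy(cosh t sinh t - sinh t cosh t) + y^2(sinh^2 t - cosh^2 t) = x^2 - y^2   [invariant, using cosh^2 t - sinh^2 t = 1]
(B) x^2 + y^2: (x cosh t + y sinh t)^2 + (x sinh t + y cosh t)^2 = (x^2 + y^2)(cosh^2 t + sinh^2 t) + 4xy sinh t cosh t = (x^2 + y^2) cosh 2t + 2xy sinh 2t   [not invariant for t != 0]
(C) xy: (x cosh t + y sinh t)(x sinh t + y cosh t) = xy(cosh^2 t + sinh^2 t) + (x^2 + y^2) sinh t cosh t = xy cosh 2t + (x^2 + y^2)(sinh 2t)/2   [not invariant for t != 0]
(D) x^2 + 2xy + y^2: (x' + y')^2 with x' + y' = (x + y)(cosh t + sinh t) = (x + y)e^t, so it becomes (x + y)^2 e^(2t)   [not invariant for t != 0]

Only (A) x^2 - y^2 is unchanged; it is the Minkowski form preserved by Lorentz boosts, just as x^2 + y^2 is preserved by ordinary rotations.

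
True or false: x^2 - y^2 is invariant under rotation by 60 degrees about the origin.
False

Applying rotation by 60 degrees: x' = x*cos(60 degrees) - y*sin(60 degrees) = x/2 - sqrt(3)y/2, y' = x*sin(60 degrees) + y*cos(60 degrees) = sqrt(3)x/2 + y/2

Substituting into x^2 - y^2:
(x/2 - sqrt(3)y/2)^2 - (sqrt(3)x/2 + y/2)^2
= -x^2/2 - sqrt(3)xy + y^2/2

This differs from the original expression x^2 - y^2, so it is NOT invariant.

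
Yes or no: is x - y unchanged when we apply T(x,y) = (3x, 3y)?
No

Substitute T(x,y) = (3x, 3y) into the expression and compare with the original.

Original: x - y
After applying T: (3x) - (3y) = 3x - 3y

This differs from the original x - y (difference: 2x - 2y), so the expression is NOT invariant.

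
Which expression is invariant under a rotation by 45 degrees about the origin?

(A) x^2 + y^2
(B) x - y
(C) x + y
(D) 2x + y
A

A rotation by 45 degrees sends (x, y) to (sqrt(2)x/2 - sqrt(2)y/2, sqrt(2)x/2 + sqrt(2)y/2).
Substitute the transformed coordinates into each option and compare with the original:
(A) x^2 + y^2  ->  (sqrt(2)x/2 - sqrt(2)y/2)^2 + (sqrt(2)x/2 + sqrt(2)y/2)^2 = x^2 + y^2   [equals x^2 + y^2: invariant]
(B) x - y  ->  (sqrt(2)x/2 - sqrt(2)y/2) - (sqrt(2)x/2 + sqrt(2)y/2) = -sqrt(2)y   [differs from x - y: not invariant]
(C) x + y  ->  (sqrt(2)x/2 - sqrt(2)y/2) + (sqrt(2)x/2 + sqrt(2)y/2) = sqrt(2)x   [differs from x + y: not invariant]
(D) 2x + y  ->  2(sqrt(2)x/2 - sqrt(2)y/2) + (sqrt(2)x/2 + sqrt(2)y/2) = 3sqrt(2)x/2 - sqrt(2)y/2   [differs from 2x + y: not invariant]

Only option (A), x^2 + y^2, is unchanged by the transformation.
Geometrically, x^2 + y^2 is the squared distance from the origin, which every rotation about the origin preserves.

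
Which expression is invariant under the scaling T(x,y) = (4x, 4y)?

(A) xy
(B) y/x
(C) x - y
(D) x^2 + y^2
B

Under the uniform scaling T(x,y) = (4x, 4y):
Substitute the transformed coordinates into each option and compare with the original:
(A) xy  ->  (4x)(4y) = 16xy   [differs from xy: not invariant]
(B) y/x  ->  (4y)/(4x) = y/x   [equals y/x: invariant]
(C) x - y  ->  (4x) - (4y) = 4x - 4y   [differs from x - y: not invariant]
(D) x^2 + y^2  ->  (4x)^2 + (4y)^2 = 16x^2 + 16y^2   [differs from x^2 + y^2: not invariant]

Only option (B), y/x, is unchanged by the transformation.
The common factor 4 cancels in a ratio of coordinates, while sums, products and sums of squares pick up factors of 4 or 16.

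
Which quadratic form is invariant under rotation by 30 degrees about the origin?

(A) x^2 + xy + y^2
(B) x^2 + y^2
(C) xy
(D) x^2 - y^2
B

Rotation by 30 degrees sends (x, y) to (sqrt(3)x/2 - y/2, x/2 + sqrt(3)y/2).
Substitute the transformed coordinates into each option and compare with the original:
(A) x^2 + xy + y^2  ->  (sqrt(3)x/2 - y/2)^2 + (sqrt(3)x/2 - y/2)(x/2 + sqrt(3)y/2) + (x/2 + sqrt(3)y/2)^2 = sqrt(3)x^2/4 + x^2 + xy/2 - sqrt(3)y^2/4 + y^2   [differs from x^2 + xy + y^2: not invariant]
(B) x^2 + y^2  ->  (sqrt(3)x/2 - y/2)^2 + (x/2 + sqrt(3)y/2)^2 = x^2 + y^2   [equals x^2 + y^2: invariant]
(C) xy  ->  (sqrt(3)x/2 - y/2)(x/2 + sqrt(3)y/2) = sqrt(3)x^2/4 + xy/2 - sqrt(3)y^2/4   [differs from xy: not invariant]
(D) x^2 - y^2  ->  (sqrt(3)x/2 - y/2)^2 - (x/2 + sqrt(3)y/2)^2 = x^2/2 - sqrt(3)xy - y^2/2   [differs from x^2 - y^2: not invariant]

Only option (B), x^2 + y^2, is unchanged by the transformation.
x^2 + y^2 is the squared distance from the origin, which rotations preserve.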